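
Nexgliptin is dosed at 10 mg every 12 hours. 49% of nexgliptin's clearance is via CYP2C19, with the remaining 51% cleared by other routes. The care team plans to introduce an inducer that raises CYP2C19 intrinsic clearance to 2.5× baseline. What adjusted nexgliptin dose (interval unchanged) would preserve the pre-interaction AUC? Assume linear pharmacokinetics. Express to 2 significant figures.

17 mg

The CYP2C19 pathway (49% of clearance) is boosted to 2.5× activity: 0.49 × 2.5 = 1.225.
The remaining 51% of clearance is unaffected.
Relative clearance = 1.225 + 0.51 = 1.735.
To maintain the same steady-state level, dose must scale with clearance: new dose = 10 × 1.735 = 17 mg.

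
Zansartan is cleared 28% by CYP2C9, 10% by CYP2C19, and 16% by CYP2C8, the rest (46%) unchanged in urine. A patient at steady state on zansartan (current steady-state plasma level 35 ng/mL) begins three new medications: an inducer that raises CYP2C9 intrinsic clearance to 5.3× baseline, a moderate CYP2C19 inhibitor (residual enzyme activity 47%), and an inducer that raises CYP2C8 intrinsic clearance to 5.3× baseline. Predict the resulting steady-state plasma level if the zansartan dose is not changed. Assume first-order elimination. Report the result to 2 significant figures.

12 ng/mL

The CYP2C9 pathway (28% of clearance) increases to 5.3× activity: 0.28 × 5.3 = 1.484.
The CYP2C19 pathway (10% of clearance) falls to 0.47× activity: 0.1 × 0.47 = 0.047.
The CYP2C8 pathway (16% of clearance) increases to 5.3× activity: 0.16 × 5.3 = 0.848.
Non-CYP routes (46%) are unchanged.
CL_new/CL_old = 1.484 + 0.047 + 0.848 + 0.46 = 2.839.
Steady-state plasma level ∝ 1/CL: new value = 35 / 2.839 = 12 ng/mL.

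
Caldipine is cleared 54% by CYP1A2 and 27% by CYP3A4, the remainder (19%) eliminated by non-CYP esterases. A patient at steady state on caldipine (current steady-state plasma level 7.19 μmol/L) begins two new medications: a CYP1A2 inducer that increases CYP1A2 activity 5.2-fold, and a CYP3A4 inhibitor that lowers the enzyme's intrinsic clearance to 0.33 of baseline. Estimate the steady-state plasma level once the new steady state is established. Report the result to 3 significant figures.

2.33 μmol/L

CYP1A2: 0.54 × 5.2 = 2.808
CYP3A4: 0.27 × 0.33 = 0.0891
Other: 0.19 (unchanged)
New clearance relative to baseline: 2.808 + 0.0891 + 0.19 = 3.0871.
Dividing the baseline by the relative clearance: 7.19 / 3.0871 = 2.33 μmol/L.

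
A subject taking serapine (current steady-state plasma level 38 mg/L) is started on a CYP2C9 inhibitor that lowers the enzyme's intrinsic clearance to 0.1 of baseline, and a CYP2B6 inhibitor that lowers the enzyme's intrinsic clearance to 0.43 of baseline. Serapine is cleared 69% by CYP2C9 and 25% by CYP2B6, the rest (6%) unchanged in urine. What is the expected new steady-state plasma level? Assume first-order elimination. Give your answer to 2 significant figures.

The CYP2C9 pathway (69% of clearance) falls to 0.1× activity: 0.69 × 0.1 = 0.069.
The CYP2B6 pathway (25% of clearance) is reduced to 0.43× activity: 0.25 × 0.43 = 0.1075.
Non-CYP routes (6%) are unchanged.
CL_new/CL_old = 0.069 + 0.1075 + 0.06 = 0.2365.
Steady-state plasma level ∝ 1/CL: new value = 38 / 0.2365 = 1.6 × 10² mg/L.

1.6 × 10² mg/L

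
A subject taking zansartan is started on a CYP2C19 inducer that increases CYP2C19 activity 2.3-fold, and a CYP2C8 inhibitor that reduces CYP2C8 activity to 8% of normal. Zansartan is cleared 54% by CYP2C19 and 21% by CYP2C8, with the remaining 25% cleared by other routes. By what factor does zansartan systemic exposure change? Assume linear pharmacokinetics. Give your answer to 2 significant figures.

The CYP2C19 pathway (54% of clearance) rises to 2.3× activity: 0.54 × 2.3 = 1.242.
The CYP2C8 pathway (21% of clearance) is reduced to 0.08× activity: 0.21 × 0.08 = 0.0168.
Non-CYP routes (25%) are unchanged.
New clearance relative to baseline: 1.242 + 0.0168 + 0.25 = 1.5088.
Net systemic exposure ratio = 1 / 1.5088 = 0.66.

0.66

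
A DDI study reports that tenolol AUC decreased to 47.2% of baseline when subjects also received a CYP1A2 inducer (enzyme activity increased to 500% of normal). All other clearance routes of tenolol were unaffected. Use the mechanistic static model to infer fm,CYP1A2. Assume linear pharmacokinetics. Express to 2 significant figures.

CL'/CL = 1 / 0.472 = 2.119
5·fm + (1 − fm) = 2.119
fm = (2.119 − 1) / (5 − 1) = 0.28

0.28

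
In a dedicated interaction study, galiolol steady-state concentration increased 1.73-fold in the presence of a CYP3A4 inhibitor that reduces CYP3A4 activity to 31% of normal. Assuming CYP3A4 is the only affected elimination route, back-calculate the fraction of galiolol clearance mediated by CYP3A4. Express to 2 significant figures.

CL'/CL = 1 / 1.73 = 0.578
0.31·fm + (1 − fm) = 0.578
fm = (0.578 − 1) / (0.31 − 1) = 0.61

0.61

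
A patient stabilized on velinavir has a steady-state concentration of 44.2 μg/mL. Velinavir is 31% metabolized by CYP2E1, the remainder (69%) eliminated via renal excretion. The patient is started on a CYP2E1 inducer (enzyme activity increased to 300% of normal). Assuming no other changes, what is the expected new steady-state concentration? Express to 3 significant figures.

27.3 μg/mL

The CYP2E1 pathway (31% of clearance) rises to 3× activity: 0.31 × 3 = 0.93.
Non-CYP routes (69%) are unchanged.
Relative clearance = 0.93 + 0.69 = 1.62.
With dosing unchanged, steady-state concentration scales as 1/CL: 44.2 / 1.62 = 27.3 μg/mL.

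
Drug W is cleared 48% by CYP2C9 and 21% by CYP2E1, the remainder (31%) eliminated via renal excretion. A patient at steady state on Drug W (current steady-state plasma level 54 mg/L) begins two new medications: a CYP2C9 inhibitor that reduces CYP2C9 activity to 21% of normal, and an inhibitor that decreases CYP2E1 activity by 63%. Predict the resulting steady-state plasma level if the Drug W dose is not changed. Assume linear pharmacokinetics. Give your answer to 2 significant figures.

1.1 × 10² mg/L

The CYP2C9 pathway (48% of clearance) falls to 0.21× activity: 0.48 × 0.21 = 0.1008.
The CYP2E1 pathway (21% of clearance) falls to 0.37× activity: 0.21 × 0.37 = 0.0777.
The remaining 31% of clearance is unaffected.
CL_new/CL_old = 0.1008 + 0.0777 + 0.31 = 0.4885.
Dividing the baseline by the relative clearance: 54 / 0.4885 = 1.1 × 10² mg/L.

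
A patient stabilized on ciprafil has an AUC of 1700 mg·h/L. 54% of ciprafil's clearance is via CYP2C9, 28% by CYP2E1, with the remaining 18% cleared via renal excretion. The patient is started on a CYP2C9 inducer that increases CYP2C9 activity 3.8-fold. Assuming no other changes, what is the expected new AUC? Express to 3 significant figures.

The CYP2C9 pathway (54% of clearance) increases to 3.8× activity: 0.54 × 3.8 = 2.052.
CYP2E1 (28%) and the residual 18% are unaffected.
CL_new/CL_old = 2.052 + 0.28 + 0.18 = 2.512.
New AUC = baseline ÷ relative clearance = 1700 / 2.512 = 677 mg·h/L.

677 mg·h/L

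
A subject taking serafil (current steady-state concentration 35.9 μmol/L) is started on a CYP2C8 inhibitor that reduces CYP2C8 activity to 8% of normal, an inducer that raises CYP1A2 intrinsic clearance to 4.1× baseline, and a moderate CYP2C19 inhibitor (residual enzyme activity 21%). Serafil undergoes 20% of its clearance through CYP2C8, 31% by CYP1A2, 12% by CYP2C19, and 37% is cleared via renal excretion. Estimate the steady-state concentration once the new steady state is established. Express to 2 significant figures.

The CYP2C8 pathway (20% of clearance) falls to 0.08× activity: 0.2 × 0.08 = 0.016.
The CYP1A2 pathway (31% of clearance) increases to 4.1× activity: 0.31 × 4.1 = 1.271.
The CYP2C19 pathway (12% of clearance) drops to 0.21× activity: 0.12 × 0.21 = 0.0252.
The remaining 37% of clearance is unaffected.
CL_new/CL_old = 0.016 + 1.271 + 0.0252 + 0.37 = 1.6822.
Steady-state concentration ∝ 1/CL: new value = 35.9 / 1.6822 = 21 μmol/L.

21 μmol/L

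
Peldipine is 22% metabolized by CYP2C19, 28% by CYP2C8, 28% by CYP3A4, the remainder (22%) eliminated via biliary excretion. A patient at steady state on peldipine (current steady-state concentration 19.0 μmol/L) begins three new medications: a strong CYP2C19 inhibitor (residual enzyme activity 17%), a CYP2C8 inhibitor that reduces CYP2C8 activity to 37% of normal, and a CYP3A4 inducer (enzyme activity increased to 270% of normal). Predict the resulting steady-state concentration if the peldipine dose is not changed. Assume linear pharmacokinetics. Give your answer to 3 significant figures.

CYP2C19: 0.22 × 0.17 = 0.0374
CYP2C8: 0.28 × 0.37 = 0.1036
CYP3A4: 0.28 × 2.7 = 0.756
Other: 0.22 (unchanged)
CL_new/CL_old = 0.0374 + 0.1036 + 0.756 + 0.22 = 1.117.
New steady-state concentration = 19.0 / 1.117 = 17.0 μmol/L (concentration scales inversely with clearance).

17.0 μmol/L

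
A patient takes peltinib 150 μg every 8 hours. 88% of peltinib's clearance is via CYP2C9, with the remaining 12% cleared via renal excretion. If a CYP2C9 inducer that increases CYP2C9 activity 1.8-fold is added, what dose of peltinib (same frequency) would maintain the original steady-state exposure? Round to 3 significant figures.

256 μg

CYP2C9: 0.88 × 1.8 = 1.584
Other: 0.12 (unchanged)
Relative clearance = 1.584 + 0.12 = 1.704.
To maintain the same steady-state level, dose must scale with clearance: new dose = 150 × 1.704 = 256 μg.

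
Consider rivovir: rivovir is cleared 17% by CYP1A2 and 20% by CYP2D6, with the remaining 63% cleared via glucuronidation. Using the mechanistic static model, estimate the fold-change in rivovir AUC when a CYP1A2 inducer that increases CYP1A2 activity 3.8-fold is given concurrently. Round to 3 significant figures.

The CYP1A2 pathway (17% of clearance) rises to 3.8× activity: 0.17 × 3.8 = 0.646.
CYP2D6 (20%) and the residual 63% are unaffected.
Relative clearance = 0.646 + 0.2 + 0.63 = 1.476.
AUC is inversely proportional to clearance, so the fold-change is 1 / 1.476 = 0.678.

0.678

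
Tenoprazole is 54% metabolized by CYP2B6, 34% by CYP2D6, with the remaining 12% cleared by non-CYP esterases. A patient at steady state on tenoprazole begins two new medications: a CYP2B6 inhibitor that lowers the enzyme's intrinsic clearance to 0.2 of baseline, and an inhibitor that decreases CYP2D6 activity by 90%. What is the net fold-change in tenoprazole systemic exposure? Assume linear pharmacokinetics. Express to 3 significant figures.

CYP2B6: 0.54 × 0.2 = 0.108
CYP2D6: 0.34 × 0.1 = 0.034
Other: 0.12 (unchanged)
CL_new/CL_old = 0.108 + 0.034 + 0.12 = 0.262.
Net systemic exposure ratio = 1 / 0.262 = 3.82.

3.82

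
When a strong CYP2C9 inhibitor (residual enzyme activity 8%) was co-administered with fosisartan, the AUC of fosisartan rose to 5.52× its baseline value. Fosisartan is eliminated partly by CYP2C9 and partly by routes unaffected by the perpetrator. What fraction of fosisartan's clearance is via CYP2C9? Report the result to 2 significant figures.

0.89

Write x for the fraction cleared via CYP2C9. The observed AUC change means clearance fell to 1/5.52 = 0.1812 of baseline.
Setting x·0.08 + (1 − x) = 0.1812 and solving: x = (0.1812 − 1)/(0.08 − 1) = 0.89.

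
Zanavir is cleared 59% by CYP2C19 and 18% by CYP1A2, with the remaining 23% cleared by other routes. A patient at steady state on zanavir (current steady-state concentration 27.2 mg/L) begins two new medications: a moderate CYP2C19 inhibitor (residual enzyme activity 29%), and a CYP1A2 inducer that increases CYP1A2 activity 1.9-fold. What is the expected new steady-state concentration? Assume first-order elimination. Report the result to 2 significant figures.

37 mg/L

CYP2C19: 0.59 × 0.29 = 0.1711
CYP1A2: 0.18 × 1.9 = 0.342
Other: 0.23 (unchanged)
CL_new/CL_old = 0.1711 + 0.342 + 0.23 = 0.7431.
Dividing the baseline by the relative clearance: 27.2 / 0.7431 = 37 mg/L.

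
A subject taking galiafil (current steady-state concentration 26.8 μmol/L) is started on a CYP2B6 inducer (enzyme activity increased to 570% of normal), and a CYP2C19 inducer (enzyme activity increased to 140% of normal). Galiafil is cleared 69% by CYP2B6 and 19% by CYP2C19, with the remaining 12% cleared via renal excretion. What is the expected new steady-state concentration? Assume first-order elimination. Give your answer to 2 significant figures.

The CYP2B6 pathway (69% of clearance) rises to 5.7× activity: 0.69 × 5.7 = 3.933.
The CYP2C19 pathway (19% of clearance) rises to 1.4× activity: 0.19 × 1.4 = 0.266.
The remaining 12% of clearance is unaffected.
CL_new/CL_old = 3.933 + 0.266 + 0.12 = 4.319.
Steady-state concentration ∝ 1/CL: new value = 26.8 / 4.319 = 6.2 μmol/L.

6.2 μmol/L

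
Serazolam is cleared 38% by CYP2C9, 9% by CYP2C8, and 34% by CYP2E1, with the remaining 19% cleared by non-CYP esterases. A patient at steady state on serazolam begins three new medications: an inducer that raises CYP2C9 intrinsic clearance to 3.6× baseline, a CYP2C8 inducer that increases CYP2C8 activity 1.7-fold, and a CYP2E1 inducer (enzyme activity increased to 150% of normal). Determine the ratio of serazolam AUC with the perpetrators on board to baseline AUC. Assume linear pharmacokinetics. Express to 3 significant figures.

0.450

CYP2C9: 0.38 × 3.6 = 1.368
CYP2C8: 0.09 × 1.7 = 0.153
CYP2E1: 0.34 × 1.5 = 0.51
Other: 0.19 (unchanged)
Relative clearance = 1.368 + 0.153 + 0.51 + 0.19 = 2.221.
AUC ∝ 1/CL: fold-change = 1 / 2.221 = 0.450.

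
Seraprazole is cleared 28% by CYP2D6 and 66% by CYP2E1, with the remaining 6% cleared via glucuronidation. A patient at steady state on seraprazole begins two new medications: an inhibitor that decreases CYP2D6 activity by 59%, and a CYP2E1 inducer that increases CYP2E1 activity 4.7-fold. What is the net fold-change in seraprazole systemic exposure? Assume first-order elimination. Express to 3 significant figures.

0.305

CYP2D6: 0.28 × 0.41 = 0.1148
CYP2E1: 0.66 × 4.7 = 3.102
Other: 0.06 (unchanged)
CL_new/CL_old = 0.1148 + 3.102 + 0.06 = 3.2768.
Net systemic exposure ratio = 1 / 3.2768 = 0.305.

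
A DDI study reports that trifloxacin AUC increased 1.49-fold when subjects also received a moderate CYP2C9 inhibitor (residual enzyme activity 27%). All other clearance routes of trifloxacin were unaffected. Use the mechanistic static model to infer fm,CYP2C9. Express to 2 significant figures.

0.45

Call the CYP2C9 fraction fm. After the interaction, CL_new/CL_old = fm × 0.27 + (1 − fm).
AUC ratio = 1 / (new CL fraction), so new CL fraction = 1 / 1.49 = 0.6711.
fm × 0.27 + 1 − fm = 0.6711  ⇒  fm × (0.27 − 1) = −0.3289  ⇒  fm = 0.45.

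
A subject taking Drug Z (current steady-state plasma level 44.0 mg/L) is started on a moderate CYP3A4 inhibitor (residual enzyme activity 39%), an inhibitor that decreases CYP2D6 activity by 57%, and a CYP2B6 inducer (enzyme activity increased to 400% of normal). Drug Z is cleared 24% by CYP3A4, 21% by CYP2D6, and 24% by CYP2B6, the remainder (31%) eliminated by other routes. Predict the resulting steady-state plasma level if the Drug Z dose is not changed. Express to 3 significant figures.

The CYP3A4 pathway (24% of clearance) falls to 0.39× activity: 0.24 × 0.39 = 0.0936.
The CYP2D6 pathway (21% of clearance) falls to 0.43× activity: 0.21 × 0.43 = 0.0903.
The CYP2B6 pathway (24% of clearance) increases to 4× activity: 0.24 × 4 = 0.96.
Non-CYP routes (31%) are unchanged.
CL_new/CL_old = 0.0936 + 0.0903 + 0.96 + 0.31 = 1.4539.
New steady-state plasma level = 44.0 / 1.4539 = 30.3 mg/L (concentration scales inversely with clearance).

30.3 mg/L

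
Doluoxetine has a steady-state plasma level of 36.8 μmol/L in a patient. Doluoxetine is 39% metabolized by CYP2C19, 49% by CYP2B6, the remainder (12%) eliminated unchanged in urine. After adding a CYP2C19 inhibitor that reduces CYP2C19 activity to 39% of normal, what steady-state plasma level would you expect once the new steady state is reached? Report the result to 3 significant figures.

The CYP2C19 pathway (39% of clearance) falls to 0.39× activity: 0.39 × 0.39 = 0.1521.
CYP2B6 (49%) and the residual 12% are unaffected.
New clearance relative to baseline: 0.1521 + 0.49 + 0.12 = 0.7621.
With dosing unchanged, steady-state plasma level scales as 1/CL: 36.8 / 0.7621 = 48.3 μmol/L.

48.3 μmol/L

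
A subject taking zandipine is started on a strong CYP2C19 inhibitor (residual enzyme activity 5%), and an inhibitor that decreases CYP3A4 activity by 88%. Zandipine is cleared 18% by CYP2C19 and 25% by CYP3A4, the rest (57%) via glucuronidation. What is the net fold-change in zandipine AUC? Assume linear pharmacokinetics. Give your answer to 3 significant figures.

1.64

The CYP2C19 pathway (18% of clearance) drops to 0.05× activity: 0.18 × 0.05 = 0.009.
The CYP3A4 pathway (25% of clearance) is reduced to 0.12× activity: 0.25 × 0.12 = 0.03.
Non-CYP routes (57%) are unchanged.
Relative clearance = 0.009 + 0.03 + 0.57 = 0.609.
Because AUC varies inversely with clearance, the combined effect is 1 / 0.609 = 1.64.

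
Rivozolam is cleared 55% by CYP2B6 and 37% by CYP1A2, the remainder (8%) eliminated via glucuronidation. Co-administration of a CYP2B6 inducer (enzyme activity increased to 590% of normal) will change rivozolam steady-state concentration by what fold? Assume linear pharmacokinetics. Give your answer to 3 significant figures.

0.271

CYP2B6: 0.55 × 5.9 = 3.245
CYP1A2: 0.37 (unchanged)
Other: 0.08 (unchanged)
Relative clearance = 3.245 + 0.37 + 0.08 = 3.695.
Steady-state concentration ratio = CL_old/CL_new = 1 / 3.695 = 0.271.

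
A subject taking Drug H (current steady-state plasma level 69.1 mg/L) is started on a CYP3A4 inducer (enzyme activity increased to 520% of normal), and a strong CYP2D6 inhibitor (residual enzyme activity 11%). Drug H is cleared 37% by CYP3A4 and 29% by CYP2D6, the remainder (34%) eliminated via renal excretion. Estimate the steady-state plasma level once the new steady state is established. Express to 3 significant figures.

CYP3A4: 0.37 × 5.2 = 1.924
CYP2D6: 0.29 × 0.11 = 0.0319
Other: 0.34 (unchanged)
New clearance relative to baseline: 1.924 + 0.0319 + 0.34 = 2.2959.
Dividing the baseline by the relative clearance: 69.1 / 2.2959 = 30.1 mg/L.

30.1 mg/L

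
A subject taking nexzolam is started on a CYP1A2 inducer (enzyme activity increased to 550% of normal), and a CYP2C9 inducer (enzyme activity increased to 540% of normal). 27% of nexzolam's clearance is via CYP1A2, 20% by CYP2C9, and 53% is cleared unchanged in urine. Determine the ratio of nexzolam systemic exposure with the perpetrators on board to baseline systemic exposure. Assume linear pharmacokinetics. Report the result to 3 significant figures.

CYP1A2: 0.27 × 5.5 = 1.485
CYP2C9: 0.2 × 5.4 = 1.08
Other: 0.53 (unchanged)
Relative clearance = 1.485 + 1.08 + 0.53 = 3.095.
Net systemic exposure ratio = 1 / 3.095 = 0.323.

0.323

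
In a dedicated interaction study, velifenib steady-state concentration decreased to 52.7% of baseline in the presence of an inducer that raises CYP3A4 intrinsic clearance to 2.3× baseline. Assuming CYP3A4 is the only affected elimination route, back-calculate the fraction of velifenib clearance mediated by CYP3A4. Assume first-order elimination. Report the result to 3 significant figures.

CL'/CL = 1 / 0.527 = 1.898
2.3·fm + (1 − fm) = 1.898
fm = (1.898 − 1) / (2.3 − 1) = 0.690

0.690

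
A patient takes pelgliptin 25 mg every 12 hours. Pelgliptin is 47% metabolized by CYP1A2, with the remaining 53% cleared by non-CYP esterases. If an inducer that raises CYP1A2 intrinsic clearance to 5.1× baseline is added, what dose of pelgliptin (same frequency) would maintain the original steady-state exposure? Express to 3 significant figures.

73.2 mg

CYP1A2: 0.47 × 5.1 = 2.397
Other: 0.53 (unchanged)
New clearance relative to baseline: 2.397 + 0.53 = 2.927.
Css,avg = (dose rate)/CL, so holding Css fixed requires dose ∝ CL: 25 × 2.927 = 73.2 mg.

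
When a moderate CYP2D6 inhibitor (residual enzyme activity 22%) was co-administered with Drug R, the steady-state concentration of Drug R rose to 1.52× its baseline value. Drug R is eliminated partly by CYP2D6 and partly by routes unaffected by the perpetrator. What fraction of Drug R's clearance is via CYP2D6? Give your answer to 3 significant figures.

CL'/CL = 1 / 1.52 = 0.6579
0.22·fm + (1 − fm) = 0.6579
fm = (0.6579 − 1) / (0.22 − 1) = 0.439

0.439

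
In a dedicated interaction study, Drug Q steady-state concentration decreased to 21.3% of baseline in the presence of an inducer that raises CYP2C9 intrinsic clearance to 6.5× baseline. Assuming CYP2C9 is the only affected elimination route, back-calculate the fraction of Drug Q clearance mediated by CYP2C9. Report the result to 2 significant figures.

Let x = fm,CYP2C9. Because steady-state concentration ∝ 1/CL, relative clearance rose to 1/0.213 = 4.695.
Setting x·6.5 + (1 − x) = 4.695 and solving: x = (4.695 − 1)/(6.5 − 1) = 0.67.

0.67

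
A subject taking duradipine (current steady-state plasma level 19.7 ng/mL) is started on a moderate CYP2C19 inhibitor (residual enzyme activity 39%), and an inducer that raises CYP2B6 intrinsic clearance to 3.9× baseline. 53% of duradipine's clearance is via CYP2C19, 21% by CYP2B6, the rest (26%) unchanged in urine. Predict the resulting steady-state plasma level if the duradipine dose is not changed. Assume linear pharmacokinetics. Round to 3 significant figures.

15.3 ng/mL

The CYP2C19 pathway (53% of clearance) drops to 0.39× activity: 0.53 × 0.39 = 0.2067.
The CYP2B6 pathway (21% of clearance) is boosted to 3.9× activity: 0.21 × 3.9 = 0.819.
Non-CYP routes (26%) are unchanged.
Relative clearance = 0.2067 + 0.819 + 0.26 = 1.2857.
Steady-state plasma level ∝ 1/CL: new value = 19.7 / 1.2857 = 15.3 ng/mL.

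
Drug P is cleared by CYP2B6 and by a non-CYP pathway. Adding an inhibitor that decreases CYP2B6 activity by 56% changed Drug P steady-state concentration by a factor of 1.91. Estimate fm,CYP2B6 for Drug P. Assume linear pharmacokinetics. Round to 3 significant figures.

0.851

Write x for the fraction cleared via CYP2B6. The observed steady-state concentration change means clearance fell to 1/1.91 = 0.5236 of baseline.
Only the CYP2B6 route changed, so 0.5236 = x·0.44 + (1 − x), giving x = 0.851.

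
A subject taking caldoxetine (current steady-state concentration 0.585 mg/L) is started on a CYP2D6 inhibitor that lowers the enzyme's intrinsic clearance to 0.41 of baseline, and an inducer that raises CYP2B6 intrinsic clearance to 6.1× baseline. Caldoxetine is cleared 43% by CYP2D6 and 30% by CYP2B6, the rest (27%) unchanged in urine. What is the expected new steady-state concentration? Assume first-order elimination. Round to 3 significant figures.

0.257 mg/L

The CYP2D6 pathway (43% of clearance) drops to 0.41× activity: 0.43 × 0.41 = 0.1763.
The CYP2B6 pathway (30% of clearance) rises to 6.1× activity: 0.3 × 6.1 = 1.83.
Non-CYP routes (27%) are unchanged.
CL_new/CL_old = 0.1763 + 1.83 + 0.27 = 2.2763.
New steady-state concentration = 0.585 / 2.2763 = 0.257 mg/L (concentration scales inversely with clearance).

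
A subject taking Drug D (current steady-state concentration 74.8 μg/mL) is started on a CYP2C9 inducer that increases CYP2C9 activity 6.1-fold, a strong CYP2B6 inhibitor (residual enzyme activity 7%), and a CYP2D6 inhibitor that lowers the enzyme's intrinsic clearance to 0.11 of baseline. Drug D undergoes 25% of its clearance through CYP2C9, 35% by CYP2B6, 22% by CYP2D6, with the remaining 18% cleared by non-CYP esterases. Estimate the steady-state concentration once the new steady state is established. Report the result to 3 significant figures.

The CYP2C9 pathway (25% of clearance) increases to 6.1× activity: 0.25 × 6.1 = 1.525.
The CYP2B6 pathway (35% of clearance) falls to 0.07× activity: 0.35 × 0.07 = 0.0245.
The CYP2D6 pathway (22% of clearance) is reduced to 0.11× activity: 0.22 × 0.11 = 0.0242.
The remaining 18% of clearance is unaffected.
CL_new/CL_old = 1.525 + 0.0245 + 0.0242 + 0.18 = 1.7537.
New steady-state concentration = 74.8 / 1.7537 = 42.7 μg/mL (concentration scales inversely with clearance).

42.7 μg/mL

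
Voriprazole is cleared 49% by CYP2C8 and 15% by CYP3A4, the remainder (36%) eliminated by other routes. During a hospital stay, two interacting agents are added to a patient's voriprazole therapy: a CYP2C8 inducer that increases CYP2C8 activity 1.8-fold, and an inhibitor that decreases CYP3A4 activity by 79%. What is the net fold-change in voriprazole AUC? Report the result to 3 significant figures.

0.785

The CYP2C8 pathway (49% of clearance) rises to 1.8× activity: 0.49 × 1.8 = 0.882.
The CYP3A4 pathway (15% of clearance) drops to 0.21× activity: 0.15 × 0.21 = 0.0315.
Non-CYP routes (36%) are unchanged.
CL_new/CL_old = 0.882 + 0.0315 + 0.36 = 1.2735.
Because AUC varies inversely with clearance, the combined effect is 1 / 1.2735 = 0.785.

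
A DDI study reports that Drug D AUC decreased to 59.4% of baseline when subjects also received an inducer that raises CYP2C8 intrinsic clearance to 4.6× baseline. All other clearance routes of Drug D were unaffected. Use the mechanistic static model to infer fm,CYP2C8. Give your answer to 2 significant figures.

0.19

Call the CYP2C8 fraction fm. After the interaction, CL_new/CL_old = fm × 4.6 + (1 − fm).
AUC ratio = 1 / (new CL fraction), so new CL fraction = 1 / 0.594 = 1.684.
fm × 4.6 + 1 − fm = 1.684  ⇒  fm × (4.6 − 1) = 0.6835  ⇒  fm = 0.19.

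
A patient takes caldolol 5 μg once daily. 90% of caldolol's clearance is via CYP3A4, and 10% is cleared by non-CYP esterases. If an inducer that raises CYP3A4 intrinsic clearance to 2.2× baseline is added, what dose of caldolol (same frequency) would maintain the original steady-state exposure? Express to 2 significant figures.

10 μg

CYP3A4: 0.9 × 2.2 = 1.98
Other: 0.1 (unchanged)
CL_new/CL_old = 1.98 + 0.1 = 2.08.
Css,avg = (dose rate)/CL, so holding Css fixed requires dose ∝ CL: 5 × 2.08 = 10 μg.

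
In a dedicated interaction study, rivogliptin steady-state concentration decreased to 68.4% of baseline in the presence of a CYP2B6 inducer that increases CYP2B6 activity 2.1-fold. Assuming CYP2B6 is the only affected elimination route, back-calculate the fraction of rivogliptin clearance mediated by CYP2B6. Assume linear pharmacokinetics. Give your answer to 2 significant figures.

0.42

CL'/CL = 1 / 0.684 = 1.462
2.1·fm + (1 − fm) = 1.462
fm = (1.462 − 1) / (2.1 − 1) = 0.42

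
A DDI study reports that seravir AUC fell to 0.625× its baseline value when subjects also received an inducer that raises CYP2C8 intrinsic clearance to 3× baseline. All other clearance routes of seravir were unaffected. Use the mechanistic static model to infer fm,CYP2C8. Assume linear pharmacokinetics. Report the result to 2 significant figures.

0.30

Write x for the fraction cleared via CYP2C8. The observed AUC change means clearance rose to 1/0.625 = 1.6 of baseline.
Only the CYP2C8 route changed, so 1.6 = x·3 + (1 − x), giving x = 0.30.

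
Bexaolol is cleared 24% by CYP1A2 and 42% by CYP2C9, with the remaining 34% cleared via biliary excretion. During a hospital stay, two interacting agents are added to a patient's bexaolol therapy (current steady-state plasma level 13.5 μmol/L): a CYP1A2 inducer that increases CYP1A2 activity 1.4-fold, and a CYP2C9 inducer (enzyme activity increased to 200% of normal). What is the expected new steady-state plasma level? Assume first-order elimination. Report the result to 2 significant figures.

8.9 μmol/L

The CYP1A2 pathway (24% of clearance) is boosted to 1.4× activity: 0.24 × 1.4 = 0.336.
The CYP2C9 pathway (42% of clearance) increases to 2× activity: 0.42 × 2 = 0.84.
The remaining 34% of clearance is unaffected.
New clearance relative to baseline: 0.336 + 0.84 + 0.34 = 1.516.
New steady-state plasma level = 13.5 / 1.516 = 8.9 μmol/L (concentration scales inversely with clearance).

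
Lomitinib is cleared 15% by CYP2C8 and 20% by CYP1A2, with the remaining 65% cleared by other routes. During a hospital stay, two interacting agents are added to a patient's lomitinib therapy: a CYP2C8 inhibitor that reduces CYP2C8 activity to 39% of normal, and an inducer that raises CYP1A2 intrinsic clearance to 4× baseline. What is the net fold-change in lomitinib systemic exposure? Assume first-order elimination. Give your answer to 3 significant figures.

CYP2C8: 0.15 × 0.39 = 0.0585
CYP1A2: 0.2 × 4 = 0.8
Other: 0.65 (unchanged)
New clearance relative to baseline: 0.0585 + 0.8 + 0.65 = 1.5085.
Net systemic exposure ratio = 1 / 1.5085 = 0.663.

0.663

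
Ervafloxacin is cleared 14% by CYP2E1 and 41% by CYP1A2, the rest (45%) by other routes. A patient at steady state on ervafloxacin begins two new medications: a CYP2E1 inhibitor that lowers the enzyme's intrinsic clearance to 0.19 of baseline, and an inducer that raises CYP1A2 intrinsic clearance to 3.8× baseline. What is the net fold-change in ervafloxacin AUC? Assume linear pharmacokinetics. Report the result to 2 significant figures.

0.49

The CYP2E1 pathway (14% of clearance) drops to 0.19× activity: 0.14 × 0.19 = 0.0266.
The CYP1A2 pathway (41% of clearance) is boosted to 3.8× activity: 0.41 × 3.8 = 1.558.
Non-CYP routes (45%) are unchanged.
Relative clearance = 0.0266 + 1.558 + 0.45 = 2.0346.
Net AUC ratio = 1 / 2.0346 = 0.49.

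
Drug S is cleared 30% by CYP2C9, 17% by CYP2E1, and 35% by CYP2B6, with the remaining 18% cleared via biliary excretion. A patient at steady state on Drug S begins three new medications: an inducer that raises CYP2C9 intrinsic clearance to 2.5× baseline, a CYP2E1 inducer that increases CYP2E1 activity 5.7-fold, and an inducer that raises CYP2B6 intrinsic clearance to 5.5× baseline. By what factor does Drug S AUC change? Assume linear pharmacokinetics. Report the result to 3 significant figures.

0.262

The CYP2C9 pathway (30% of clearance) is boosted to 2.5× activity: 0.3 × 2.5 = 0.75.
The CYP2E1 pathway (17% of clearance) increases to 5.7× activity: 0.17 × 5.7 = 0.969.
The CYP2B6 pathway (35% of clearance) is boosted to 5.5× activity: 0.35 × 5.5 = 1.925.
The remaining 18% of clearance is unaffected.
New clearance relative to baseline: 0.75 + 0.969 + 1.925 + 0.18 = 3.824.
AUC ∝ 1/CL: fold-change = 1 / 3.824 = 0.262.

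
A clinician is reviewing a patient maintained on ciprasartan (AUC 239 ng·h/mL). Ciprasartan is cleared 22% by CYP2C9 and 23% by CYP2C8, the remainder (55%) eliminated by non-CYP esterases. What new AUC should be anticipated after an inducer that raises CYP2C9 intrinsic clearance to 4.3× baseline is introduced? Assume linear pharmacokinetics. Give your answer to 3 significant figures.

138 ng·h/mL

CYP2C9: 0.22 × 4.3 = 0.946
CYP2C8: 0.23 (unchanged)
Other: 0.55 (unchanged)
Relative clearance = 0.946 + 0.23 + 0.55 = 1.726.
AUC ∝ 1/CL, so new value = 239 / 1.726 = 138 ng·h/mL.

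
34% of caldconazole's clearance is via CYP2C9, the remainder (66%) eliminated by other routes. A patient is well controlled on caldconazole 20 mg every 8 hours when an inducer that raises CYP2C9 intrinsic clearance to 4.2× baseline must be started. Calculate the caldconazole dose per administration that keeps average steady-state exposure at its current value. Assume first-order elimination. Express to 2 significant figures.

CYP2C9: 0.34 × 4.2 = 1.428
Other: 0.66 (unchanged)
Relative clearance = 1.428 + 0.66 = 2.088.
Css,avg = (dose rate)/CL, so holding Css fixed requires dose ∝ CL: 20 × 2.088 = 42 mg.

42 mg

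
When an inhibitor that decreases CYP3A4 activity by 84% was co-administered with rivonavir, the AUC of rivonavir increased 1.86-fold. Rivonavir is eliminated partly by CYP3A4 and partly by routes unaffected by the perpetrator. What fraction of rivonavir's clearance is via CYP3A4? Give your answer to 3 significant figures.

0.550

CL'/CL = 1 / 1.86 = 0.5376
0.16·fm + (1 − fm) = 0.5376
fm = (0.5376 − 1) / (0.16 − 1) = 0.550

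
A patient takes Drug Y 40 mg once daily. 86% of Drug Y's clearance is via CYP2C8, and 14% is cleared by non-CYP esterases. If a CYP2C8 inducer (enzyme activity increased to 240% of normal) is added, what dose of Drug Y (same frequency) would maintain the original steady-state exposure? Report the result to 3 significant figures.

88.2 mg

CYP2C8: 0.86 × 2.4 = 2.064
Other: 0.14 (unchanged)
CL_new/CL_old = 2.064 + 0.14 = 2.204.
To maintain the same steady-state level, dose must scale with clearance: new dose = 40 × 2.204 = 88.2 mg.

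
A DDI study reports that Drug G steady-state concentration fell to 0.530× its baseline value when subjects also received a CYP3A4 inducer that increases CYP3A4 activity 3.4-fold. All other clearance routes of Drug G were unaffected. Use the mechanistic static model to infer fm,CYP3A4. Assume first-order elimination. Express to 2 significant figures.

0.37

Let x = fm,CYP3A4. Because steady-state concentration ∝ 1/CL, relative clearance rose to 1/0.530 = 1.887.
Only the CYP3A4 route changed, so 1.887 = x·3.4 + (1 − x), giving x = 0.37.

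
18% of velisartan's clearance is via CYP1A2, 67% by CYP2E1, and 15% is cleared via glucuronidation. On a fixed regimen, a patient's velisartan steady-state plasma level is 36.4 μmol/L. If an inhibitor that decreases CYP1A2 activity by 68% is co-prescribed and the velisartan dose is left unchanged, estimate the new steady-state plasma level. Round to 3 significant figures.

41.5 μmol/L

The CYP1A2 pathway (18% of clearance) drops to 0.32× activity: 0.18 × 0.32 = 0.0576.
CYP2E1 (67%) and the residual 15% are unaffected.
CL_new/CL_old = 0.0576 + 0.67 + 0.15 = 0.8776.
New steady-state plasma level = baseline ÷ relative clearance = 36.4 / 0.8776 = 41.5 μmol/L.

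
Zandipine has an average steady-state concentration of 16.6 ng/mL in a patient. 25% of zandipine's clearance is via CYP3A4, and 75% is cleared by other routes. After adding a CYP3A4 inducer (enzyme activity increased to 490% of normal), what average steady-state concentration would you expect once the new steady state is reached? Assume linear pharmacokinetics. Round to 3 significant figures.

8.41 ng/mL

The CYP3A4 pathway (25% of clearance) rises to 4.9× activity: 0.25 × 4.9 = 1.225.
Non-CYP routes (75%) are unchanged.
Relative clearance = 1.225 + 0.75 = 1.975.
With dosing unchanged, average steady-state concentration scales as 1/CL: 16.6 / 1.975 = 8.41 ng/mL.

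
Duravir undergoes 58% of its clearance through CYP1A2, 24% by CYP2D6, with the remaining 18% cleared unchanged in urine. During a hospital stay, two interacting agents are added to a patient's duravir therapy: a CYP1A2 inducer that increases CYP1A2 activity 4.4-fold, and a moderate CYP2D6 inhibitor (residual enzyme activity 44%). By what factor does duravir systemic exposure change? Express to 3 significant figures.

0.352

CYP1A2: 0.58 × 4.4 = 2.552
CYP2D6: 0.24 × 0.44 = 0.1056
Other: 0.18 (unchanged)
Relative clearance = 2.552 + 0.1056 + 0.18 = 2.8376.
Systemic exposure ∝ 1/CL: fold-change = 1 / 2.8376 = 0.352.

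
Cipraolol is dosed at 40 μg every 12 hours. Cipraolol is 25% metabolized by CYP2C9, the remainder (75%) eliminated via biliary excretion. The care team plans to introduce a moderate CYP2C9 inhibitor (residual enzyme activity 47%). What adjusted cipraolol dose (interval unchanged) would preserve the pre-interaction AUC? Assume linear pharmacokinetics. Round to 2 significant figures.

35 μg

The CYP2C9 pathway (25% of clearance) falls to 0.47× activity: 0.25 × 0.47 = 0.1175.
The remaining 75% of clearance is unaffected.
New clearance relative to baseline: 0.1175 + 0.75 = 0.8675.
Exposure is unchanged when dose changes in proportion to clearance. New dose = 40 μg × 0.8675 = 35 μg.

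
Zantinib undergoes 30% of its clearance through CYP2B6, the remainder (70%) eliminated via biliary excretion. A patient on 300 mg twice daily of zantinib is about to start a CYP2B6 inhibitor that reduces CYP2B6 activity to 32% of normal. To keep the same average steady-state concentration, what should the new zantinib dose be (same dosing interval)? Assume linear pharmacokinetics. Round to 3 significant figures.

CYP2B6: 0.3 × 0.32 = 0.096
Other: 0.7 (unchanged)
Relative clearance = 0.096 + 0.7 = 0.796.
To maintain the same steady-state level, dose must scale with clearance: new dose = 300 × 0.796 = 239 mg.

239 mg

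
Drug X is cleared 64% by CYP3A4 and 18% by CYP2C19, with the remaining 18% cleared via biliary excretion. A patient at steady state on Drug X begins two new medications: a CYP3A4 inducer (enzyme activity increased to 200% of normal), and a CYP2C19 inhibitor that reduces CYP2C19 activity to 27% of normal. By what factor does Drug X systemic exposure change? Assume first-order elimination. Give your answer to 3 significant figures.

0.663

The CYP3A4 pathway (64% of clearance) rises to 2× activity: 0.64 × 2 = 1.28.
The CYP2C19 pathway (18% of clearance) drops to 0.27× activity: 0.18 × 0.27 = 0.0486.
The remaining 18% of clearance is unaffected.
New clearance relative to baseline: 1.28 + 0.0486 + 0.18 = 1.5086.
Systemic exposure ∝ 1/CL: fold-change = 1 / 1.5086 = 0.663.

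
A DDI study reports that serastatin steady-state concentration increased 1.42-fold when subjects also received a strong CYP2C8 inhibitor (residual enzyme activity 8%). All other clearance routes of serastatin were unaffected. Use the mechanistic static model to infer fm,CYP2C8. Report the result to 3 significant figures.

0.321

CL'/CL = 1 / 1.42 = 0.7042
0.08·fm + (1 − fm) = 0.7042
fm = (0.7042 − 1) / (0.08 − 1) = 0.321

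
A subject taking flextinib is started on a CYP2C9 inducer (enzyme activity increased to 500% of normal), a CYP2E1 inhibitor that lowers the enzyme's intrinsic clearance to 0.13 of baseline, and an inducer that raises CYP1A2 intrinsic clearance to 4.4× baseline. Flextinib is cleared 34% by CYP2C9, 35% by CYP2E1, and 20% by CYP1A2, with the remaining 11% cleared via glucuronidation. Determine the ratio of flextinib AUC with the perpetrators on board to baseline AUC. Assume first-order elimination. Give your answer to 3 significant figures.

The CYP2C9 pathway (34% of clearance) rises to 5× activity: 0.34 × 5 = 1.7.
The CYP2E1 pathway (35% of clearance) drops to 0.13× activity: 0.35 × 0.13 = 0.0455.
The CYP1A2 pathway (20% of clearance) increases to 4.4× activity: 0.2 × 4.4 = 0.88.
Non-CYP routes (11%) are unchanged.
CL_new/CL_old = 1.7 + 0.0455 + 0.88 + 0.11 = 2.7355.
Net AUC ratio = 1 / 2.7355 = 0.366.

0.366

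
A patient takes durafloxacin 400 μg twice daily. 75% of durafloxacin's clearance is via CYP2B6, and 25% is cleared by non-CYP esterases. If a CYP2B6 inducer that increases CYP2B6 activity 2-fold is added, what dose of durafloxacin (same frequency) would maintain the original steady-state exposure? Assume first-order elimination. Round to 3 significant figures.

The CYP2B6 pathway (75% of clearance) increases to 2× activity: 0.75 × 2 = 1.5.
The remaining 25% of clearance is unaffected.
New clearance relative to baseline: 1.5 + 0.25 = 1.75.
To maintain the same steady-state level, dose must scale with clearance: new dose = 400 × 1.75 = 700 μg.

700 μg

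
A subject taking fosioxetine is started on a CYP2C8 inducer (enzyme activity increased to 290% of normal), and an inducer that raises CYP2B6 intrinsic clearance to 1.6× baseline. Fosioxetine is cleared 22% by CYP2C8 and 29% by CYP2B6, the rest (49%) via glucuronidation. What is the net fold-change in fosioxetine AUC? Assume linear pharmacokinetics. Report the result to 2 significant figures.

0.63

CYP2C8: 0.22 × 2.9 = 0.638
CYP2B6: 0.29 × 1.6 = 0.464
Other: 0.49 (unchanged)
CL_new/CL_old = 0.638 + 0.464 + 0.49 = 1.592.
Because AUC varies inversely with clearance, the combined effect is 1 / 1.592 = 0.63.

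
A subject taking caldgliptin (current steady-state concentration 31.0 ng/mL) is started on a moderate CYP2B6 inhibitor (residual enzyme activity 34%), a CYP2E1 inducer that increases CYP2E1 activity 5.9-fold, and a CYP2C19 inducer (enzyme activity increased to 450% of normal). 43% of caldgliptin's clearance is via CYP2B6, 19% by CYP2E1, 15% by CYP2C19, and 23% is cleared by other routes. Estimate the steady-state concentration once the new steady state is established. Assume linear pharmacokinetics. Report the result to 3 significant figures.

14.3 ng/mL

The CYP2B6 pathway (43% of clearance) drops to 0.34× activity: 0.43 × 0.34 = 0.1462.
The CYP2E1 pathway (19% of clearance) increases to 5.9× activity: 0.19 × 5.9 = 1.121.
The CYP2C19 pathway (15% of clearance) is boosted to 4.5× activity: 0.15 × 4.5 = 0.675.
The remaining 23% of clearance is unaffected.
Relative clearance = 0.1462 + 1.121 + 0.675 + 0.23 = 2.1722.
New steady-state concentration = 31.0 / 2.1722 = 14.3 ng/mL (concentration scales inversely with clearance).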